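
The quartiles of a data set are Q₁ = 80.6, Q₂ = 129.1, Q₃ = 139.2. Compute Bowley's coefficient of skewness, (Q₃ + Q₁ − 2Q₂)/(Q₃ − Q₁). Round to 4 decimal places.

numerator: Q₃ + Q₁ − 2Q₂ = 139.2 + 80.6 − 2×129.1 = -38.4000
denominator: Q₃ − Q₁ = 139.2 − 80.6 = 58.6000
Bowley skewness = -38.4000 / 58.6000 ≈ -0.6553

-0.6553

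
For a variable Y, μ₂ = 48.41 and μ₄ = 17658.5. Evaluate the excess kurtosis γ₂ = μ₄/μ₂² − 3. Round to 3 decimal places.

μ₂² = 48.41² = 2343.52810
μ₄/μ₂² = 17658.5 / 2343.52810 = 7.53501
γ₂ = 7.53501 − 3 ≈ 4.535

4.535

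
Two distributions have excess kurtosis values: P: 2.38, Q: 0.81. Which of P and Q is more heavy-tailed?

Higher excess kurtosis ⇒ heavier tails relative to the normal distribution.
2.38 vs 0.81: the larger is 2.38, so P has heavier tails.

P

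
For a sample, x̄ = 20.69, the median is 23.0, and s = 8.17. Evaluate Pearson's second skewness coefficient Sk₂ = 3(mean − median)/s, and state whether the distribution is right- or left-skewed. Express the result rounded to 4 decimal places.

Sk₂ = 3(20.69 − 23.0) / 8.17 = 3 × -2.3100 / 8.17
    = -6.9300 / 8.17 ≈ -0.8482
Sk₂ < 0 ⇒ mean < median ⇒ left-skewed (negative skew).

-0.8482, left-skewed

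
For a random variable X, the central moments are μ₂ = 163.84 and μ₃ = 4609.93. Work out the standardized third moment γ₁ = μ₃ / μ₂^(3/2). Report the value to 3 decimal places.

σ = √μ₂ = √163.84 = 12.80000
σ³ = μ₂^(3/2) = 2097.15200
γ₁ = μ₃/σ³ = 4609.93 / 2097.15200 ≈ 2.198

2.198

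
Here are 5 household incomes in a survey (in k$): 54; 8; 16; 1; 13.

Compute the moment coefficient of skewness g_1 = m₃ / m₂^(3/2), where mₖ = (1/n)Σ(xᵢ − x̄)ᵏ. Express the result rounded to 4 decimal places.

1.2157

x̄ = (54 + 8 + 16 + 1 + 13) / 5 = 18.4000
deviations (xᵢ − x̄): 35.6000, -10.4000, -2.4000, -17.4000, -5.4000
Σ(xᵢ − x̄)² = 1713.2000 ⇒ m₂ = 1713.2000/5 = 342.64000
Σ(xᵢ − x̄)³ = 38553.8400 ⇒ m₃ = 38553.8400/5 = 7710.76800
m₂^(3/2) = 342.64000^(1.5) = 6342.45058
g_1 = m₃ / m₂^(3/2) = 7710.76800 / 6342.45058 ≈ 1.2157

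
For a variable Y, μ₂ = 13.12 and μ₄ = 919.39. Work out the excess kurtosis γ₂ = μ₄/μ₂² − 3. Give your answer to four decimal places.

2.3411

μ₂² = 13.12² = 172.13440
μ₄/μ₂² = 919.39 / 172.13440 = 5.34112
γ₂ = 5.34112 − 3 ≈ 2.3411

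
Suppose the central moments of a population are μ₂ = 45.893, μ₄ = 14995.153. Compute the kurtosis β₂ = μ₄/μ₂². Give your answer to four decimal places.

μ₂² = 45.893² = 2106.16745
μ₄/μ₂² = 14995.153 / 2106.16745 = 7.11964
β₂ ≈ 7.1196

7.1196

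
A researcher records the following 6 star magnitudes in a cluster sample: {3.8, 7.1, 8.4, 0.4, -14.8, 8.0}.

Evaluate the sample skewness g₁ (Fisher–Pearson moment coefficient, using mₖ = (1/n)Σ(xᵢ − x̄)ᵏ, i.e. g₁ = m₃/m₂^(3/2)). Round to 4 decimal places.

-1.3646

x̄ = (3.8 + 7.1 + 8.4 + 0.4 - 14.8 + 8.0) / 6 = 2.1500
deviations (xᵢ − x̄): 1.6500, 4.9500, 6.2500, -1.7500, -16.9500, 5.8500
Σ(xᵢ − x̄)² = 390.8750 ⇒ m₂ = 390.8750/6 = 65.14583
Σ(xᵢ − x̄)³ = -4305.0150 ⇒ m₃ = -4305.0150/6 = -717.50250
m₂^(3/2) = 65.14583^(1.5) = 525.81136
g₁ = m₃ / m₂^(3/2) = -717.50250 / 525.81136 ≈ -1.3646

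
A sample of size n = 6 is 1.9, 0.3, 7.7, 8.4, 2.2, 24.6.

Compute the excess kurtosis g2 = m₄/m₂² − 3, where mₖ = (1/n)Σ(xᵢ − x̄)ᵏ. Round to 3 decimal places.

0.288

x̄ = 7.5167
Σ(xᵢ − x̄)² = 404.5483 ⇒ m₂ = 67.42472
Σ(xᵢ − x̄)⁴ = 89677.9429 ⇒ m₄ = 14946.32381
m₂² = 4546.09317
g2 = m₄/m₂² − 3 = 3.28773 − 3 ≈ 0.288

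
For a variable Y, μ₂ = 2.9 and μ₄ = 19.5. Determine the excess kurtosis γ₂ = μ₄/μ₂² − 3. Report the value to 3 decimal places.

-0.681

μ₂² = 2.9² = 8.41000
μ₄/μ₂² = 19.5 / 8.41000 = 2.31867
γ₂ = 2.31867 − 3 ≈ -0.681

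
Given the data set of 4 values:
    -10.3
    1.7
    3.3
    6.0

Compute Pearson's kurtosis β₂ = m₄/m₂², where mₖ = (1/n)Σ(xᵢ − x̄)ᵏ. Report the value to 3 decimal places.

2.192

x̄ = 0.1750
Σ(xᵢ − x̄)² = 155.7475 ⇒ m₂ = 38.93688
Σ(xᵢ − x̄)⁴ = 13291.7761 ⇒ m₄ = 3322.94401
m₂² = 1516.08023
β₂ = m₄/m₂² = 3322.94401 / 1516.08023 ≈ 2.192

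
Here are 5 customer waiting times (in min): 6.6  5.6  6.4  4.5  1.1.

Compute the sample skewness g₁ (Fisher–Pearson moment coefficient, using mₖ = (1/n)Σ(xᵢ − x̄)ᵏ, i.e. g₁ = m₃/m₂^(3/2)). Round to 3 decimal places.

-1.050

x̄ = (6.6 + 5.6 + 6.4 + 4.5 + 1.1) / 5 = 4.8400
deviations (xᵢ − x̄): 1.7600, 0.7600, 1.5600, -0.3400, -3.7400
Σ(xᵢ − x̄)² = 20.2120 ⇒ m₂ = 20.2120/5 = 4.04240
Σ(xᵢ − x̄)³ = -42.6658 ⇒ m₃ = -42.6658/5 = -8.53315
m₂^(3/2) = 4.04240^(1.5) = 8.12754
g₁ = m₃ / m₂^(3/2) = -8.53315 / 8.12754 ≈ -1.050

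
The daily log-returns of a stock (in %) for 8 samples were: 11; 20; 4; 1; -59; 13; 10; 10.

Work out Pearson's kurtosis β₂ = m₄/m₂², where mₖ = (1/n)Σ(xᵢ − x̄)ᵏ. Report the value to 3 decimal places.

x̄ = 1.2500
Σ(xᵢ − x̄)² = 4375.5000 ⇒ m₂ = 546.93750
Σ(xᵢ − x̄)⁴ = 13340828.9063 ⇒ m₄ = 1667603.61328
m₂² = 299140.62891
β₂ = m₄/m₂² = 1667603.61328 / 299140.62891 ≈ 5.575

5.575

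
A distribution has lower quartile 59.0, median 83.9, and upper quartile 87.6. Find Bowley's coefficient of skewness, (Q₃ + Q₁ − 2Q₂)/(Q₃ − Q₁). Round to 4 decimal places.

-0.7413

numerator: Q₃ + Q₁ − 2Q₂ = 87.6 + 59.0 − 2×83.9 = -21.2000
denominator: Q₃ − Q₁ = 87.6 − 59.0 = 28.6000
Bowley skewness = -21.2000 / 28.6000 ≈ -0.7413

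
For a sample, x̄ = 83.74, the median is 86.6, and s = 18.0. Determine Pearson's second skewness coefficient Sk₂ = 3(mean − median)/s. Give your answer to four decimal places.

-0.4767

Sk₂ = 3(83.74 − 86.6) / 18.0 = 3 × -2.8600 / 18.0
    = -8.5800 / 18.0 ≈ -0.4767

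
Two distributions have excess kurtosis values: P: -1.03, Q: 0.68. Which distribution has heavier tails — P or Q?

Higher excess kurtosis ⇒ heavier tails relative to the normal distribution.
-1.03 vs 0.68: the larger is 0.68, so Q has heavier tails. (Q is leptokurtic — heavier-than-normal tails; the other is platykurtic.)

Q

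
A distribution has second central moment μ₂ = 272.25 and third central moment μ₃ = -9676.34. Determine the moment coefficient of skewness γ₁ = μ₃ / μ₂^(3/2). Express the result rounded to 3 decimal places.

σ = √μ₂ = √272.25 = 16.50000
σ³ = μ₂^(3/2) = 4492.12500
γ₁ = μ₃/σ³ = -9676.34 / 4492.12500 ≈ -2.154

-2.154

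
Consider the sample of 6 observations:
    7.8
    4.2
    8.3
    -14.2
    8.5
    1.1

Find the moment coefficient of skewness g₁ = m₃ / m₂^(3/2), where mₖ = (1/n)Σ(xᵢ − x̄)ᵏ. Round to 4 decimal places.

-1.3907

x̄ = (7.8 + 4.2 + 8.3 - 14.2 + 8.5 + 1.1) / 6 = 2.6167
deviations (xᵢ − x̄): 5.1833, 1.5833, 5.6833, -16.8167, 5.8833, -1.5167
Σ(xᵢ − x̄)² = 381.3883 ⇒ m₂ = 381.3883/6 = 63.56472
Σ(xᵢ − x̄)³ = -4228.8004 ⇒ m₃ = -4228.8004/6 = -704.80007
m₂^(3/2) = 63.56472^(1.5) = 506.78556
g₁ = m₃ / m₂^(3/2) = -704.80007 / 506.78556 ≈ -1.3907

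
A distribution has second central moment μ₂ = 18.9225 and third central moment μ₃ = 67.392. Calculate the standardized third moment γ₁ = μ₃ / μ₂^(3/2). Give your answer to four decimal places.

0.8187

σ = √μ₂ = √18.9225 = 4.35000
σ³ = μ₂^(3/2) = 82.31287
γ₁ = μ₃/σ³ = 67.392 / 82.31287 ≈ 0.8187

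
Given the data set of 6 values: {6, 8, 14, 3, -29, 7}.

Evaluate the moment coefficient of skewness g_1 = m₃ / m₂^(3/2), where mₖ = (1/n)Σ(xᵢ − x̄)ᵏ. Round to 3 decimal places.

-1.561

x̄ = (6 + 8 + 14 + 3 - 29 + 7) / 6 = 1.5000
deviations (xᵢ − x̄): 4.5000, 6.5000, 12.5000, 1.5000, -30.5000, 5.5000
Σ(xᵢ − x̄)² = 1181.5000 ⇒ m₂ = 1181.5000/6 = 196.91667
Σ(xᵢ − x̄)³ = -25884.0000 ⇒ m₃ = -25884.0000/6 = -4314.00000
m₂^(3/2) = 196.91667^(1.5) = 2763.27249
g_1 = m₃ / m₂^(3/2) = -4314.00000 / 2763.27249 ≈ -1.561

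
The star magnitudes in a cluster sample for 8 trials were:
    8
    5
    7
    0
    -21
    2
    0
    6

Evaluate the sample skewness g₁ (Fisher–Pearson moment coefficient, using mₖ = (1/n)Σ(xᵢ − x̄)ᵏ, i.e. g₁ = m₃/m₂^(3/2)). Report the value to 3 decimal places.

-1.803

x̄ = (8 + 5 + 7 + 0 - 21 + 2 + 0 + 6) / 8 = 0.8750
deviations (xᵢ − x̄): 7.1250, 4.1250, 6.1250, -0.8750, -21.8750, 1.1250, -0.8750, 5.1250
Σ(xᵢ − x̄)² = 612.8750 ⇒ m₂ = 612.8750/8 = 76.60938
Σ(xᵢ − x̄)³ = -9671.1563 ⇒ m₃ = -9671.1563/8 = -1208.89453
m₂^(3/2) = 76.60938^(1.5) = 670.53720
g₁ = m₃ / m₂^(3/2) = -1208.89453 / 670.53720 ≈ -1.803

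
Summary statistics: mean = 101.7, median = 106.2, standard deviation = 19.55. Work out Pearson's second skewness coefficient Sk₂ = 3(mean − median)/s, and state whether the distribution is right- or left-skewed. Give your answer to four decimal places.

-0.6905, left-skewed

Sk₂ = 3(101.7 − 106.2) / 19.55 = 3 × -4.5000 / 19.55
    = -13.5000 / 19.55 ≈ -0.6905
Sk₂ < 0 ⇒ mean < median ⇒ left-skewed (negative skew).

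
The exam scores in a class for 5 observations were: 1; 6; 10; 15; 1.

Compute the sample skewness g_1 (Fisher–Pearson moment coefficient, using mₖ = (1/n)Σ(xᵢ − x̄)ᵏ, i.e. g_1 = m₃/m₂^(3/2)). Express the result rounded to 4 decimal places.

0.3586

x̄ = (1 + 6 + 10 + 15 + 1) / 5 = 6.6000
deviations (xᵢ − x̄): -5.6000, -0.6000, 3.4000, 8.4000, -5.6000
Σ(xᵢ − x̄)² = 145.2000 ⇒ m₂ = 145.2000/5 = 29.04000
Σ(xᵢ − x̄)³ = 280.5600 ⇒ m₃ = 280.5600/5 = 56.11200
m₂^(3/2) = 29.04000^(1.5) = 156.49300
g_1 = m₃ / m₂^(3/2) = 56.11200 / 156.49300 ≈ 0.3586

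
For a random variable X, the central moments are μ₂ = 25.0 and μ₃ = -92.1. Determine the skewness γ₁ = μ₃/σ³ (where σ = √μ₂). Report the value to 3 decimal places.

σ = √μ₂ = √25.0 = 5.00000
σ³ = μ₂^(3/2) = 125.00000
γ₁ = μ₃/σ³ = -92.1 / 125.00000 ≈ -0.737

-0.737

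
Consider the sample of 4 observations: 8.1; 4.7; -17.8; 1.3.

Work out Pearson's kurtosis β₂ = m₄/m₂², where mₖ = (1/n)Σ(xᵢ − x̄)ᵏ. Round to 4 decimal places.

2.1880

x̄ = -0.9250
Σ(xᵢ − x̄)² = 402.8075 ⇒ m₂ = 100.70188
Σ(xᵢ − x̄)⁴ = 88751.3033 ⇒ m₄ = 22187.82583
m₂² = 10140.86763
β₂ = m₄/m₂² = 22187.82583 / 10140.86763 ≈ 2.1880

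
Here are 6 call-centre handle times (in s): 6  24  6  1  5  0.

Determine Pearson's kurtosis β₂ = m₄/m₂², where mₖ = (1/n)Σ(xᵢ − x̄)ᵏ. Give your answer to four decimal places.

x̄ = 7.0000
Σ(xᵢ − x̄)² = 380.0000 ⇒ m₂ = 63.33333
Σ(xᵢ − x̄)⁴ = 87236.0000 ⇒ m₄ = 14539.33333
m₂² = 4011.11111
β₂ = m₄/m₂² = 14539.33333 / 4011.11111 ≈ 3.6248

3.6248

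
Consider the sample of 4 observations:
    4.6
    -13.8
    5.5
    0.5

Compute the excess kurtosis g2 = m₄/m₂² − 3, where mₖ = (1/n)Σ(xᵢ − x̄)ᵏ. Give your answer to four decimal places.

-0.8397

x̄ = -0.8000
Σ(xᵢ − x̄)² = 239.5400 ⇒ m₂ = 59.88500
Σ(xᵢ − x̄)⁴ = 30989.4578 ⇒ m₄ = 7747.36445
m₂² = 3586.21323
g2 = m₄/m₂² − 3 = 2.16032 − 3 ≈ -0.8397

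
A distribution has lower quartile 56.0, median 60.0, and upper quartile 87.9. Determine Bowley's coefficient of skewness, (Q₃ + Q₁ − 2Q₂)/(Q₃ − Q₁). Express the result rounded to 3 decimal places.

0.749

numerator: Q₃ + Q₁ − 2Q₂ = 87.9 + 56.0 − 2×60.0 = 23.9000
denominator: Q₃ − Q₁ = 87.9 − 56.0 = 31.9000
Bowley skewness = 23.9000 / 31.9000 ≈ 0.749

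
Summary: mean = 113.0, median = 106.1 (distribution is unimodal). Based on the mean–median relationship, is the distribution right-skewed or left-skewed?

mean − median = 113.0 − 106.1 = 6.9
mean > median ⇒ the longer tail is on the right ⇒ right-skewed (positively skewed).

right-skewed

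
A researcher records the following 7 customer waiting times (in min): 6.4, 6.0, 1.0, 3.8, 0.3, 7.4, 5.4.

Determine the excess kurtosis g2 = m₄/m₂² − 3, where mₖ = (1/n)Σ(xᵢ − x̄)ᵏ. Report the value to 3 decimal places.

-1.282

x̄ = 4.3286
Σ(xᵢ − x̄)² = 45.2543 ⇒ m₂ = 6.46490
Σ(xᵢ − x̄)⁴ = 502.7516 ⇒ m₄ = 71.82166
m₂² = 41.79491
g2 = m₄/m₂² − 3 = 1.71843 − 3 ≈ -1.282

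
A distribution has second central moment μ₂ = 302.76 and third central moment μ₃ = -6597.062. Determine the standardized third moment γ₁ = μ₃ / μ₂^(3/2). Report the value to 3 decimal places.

σ = √μ₂ = √302.76 = 17.40000
σ³ = μ₂^(3/2) = 5268.02400
γ₁ = μ₃/σ³ = -6597.062 / 5268.02400 ≈ -1.252

-1.252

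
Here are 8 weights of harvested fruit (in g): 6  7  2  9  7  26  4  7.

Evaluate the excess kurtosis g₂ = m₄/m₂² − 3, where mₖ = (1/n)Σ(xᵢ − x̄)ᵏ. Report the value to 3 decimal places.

2.265

x̄ = 8.5000
Σ(xᵢ − x̄)² = 382.0000 ⇒ m₂ = 47.75000
Σ(xᵢ − x̄)⁴ = 96038.5000 ⇒ m₄ = 12004.81250
m₂² = 2280.06250
g₂ = m₄/m₂² − 3 = 5.26512 − 3 ≈ 2.265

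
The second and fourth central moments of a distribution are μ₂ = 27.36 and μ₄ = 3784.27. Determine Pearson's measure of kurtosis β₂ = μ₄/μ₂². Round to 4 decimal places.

μ₂² = 27.36² = 748.56960
μ₄/μ₂² = 3784.27 / 748.56960 = 5.05533
β₂ ≈ 5.0553

5.0553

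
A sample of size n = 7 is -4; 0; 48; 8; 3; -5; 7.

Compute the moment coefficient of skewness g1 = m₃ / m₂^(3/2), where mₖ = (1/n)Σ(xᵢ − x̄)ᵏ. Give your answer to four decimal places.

1.7291

x̄ = (-4 + 0 + 48 + 8 + 3 - 5 + 7) / 7 = 8.1429
deviations (xᵢ − x̄): -12.1429, -8.1429, 39.8571, -0.1429, -5.1429, -13.1429, -1.1429
Σ(xᵢ − x̄)² = 2002.8571 ⇒ m₂ = 2002.8571/7 = 286.12245
Σ(xᵢ − x̄)³ = 58578.6122 ⇒ m₃ = 58578.6122/7 = 8368.37318
m₂^(3/2) = 286.12245^(1.5) = 4839.80541
g1 = m₃ / m₂^(3/2) = 8368.37318 / 4839.80541 ≈ 1.7291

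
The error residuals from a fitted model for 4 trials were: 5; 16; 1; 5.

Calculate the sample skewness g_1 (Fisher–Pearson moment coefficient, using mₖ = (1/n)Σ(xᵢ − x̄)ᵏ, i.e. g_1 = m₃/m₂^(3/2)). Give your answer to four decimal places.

0.8478

x̄ = (5 + 16 + 1 + 5) / 4 = 6.7500
deviations (xᵢ − x̄): -1.7500, 9.2500, -5.7500, -1.7500
Σ(xᵢ − x̄)² = 124.7500 ⇒ m₂ = 124.7500/4 = 31.18750
Σ(xᵢ − x̄)³ = 590.6250 ⇒ m₃ = 590.6250/4 = 147.65625
m₂^(3/2) = 31.18750^(1.5) = 174.16899
g_1 = m₃ / m₂^(3/2) = 147.65625 / 174.16899 ≈ 0.8478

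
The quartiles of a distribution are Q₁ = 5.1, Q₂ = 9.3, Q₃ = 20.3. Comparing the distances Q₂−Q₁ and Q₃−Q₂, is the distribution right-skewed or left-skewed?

Q₂ − Q₁ = 4.2;  Q₃ − Q₂ = 11.0
Q₃ − Q₂ > Q₂ − Q₁ ⇒ the upper half is more spread out ⇒ right-skewed.

right-skewed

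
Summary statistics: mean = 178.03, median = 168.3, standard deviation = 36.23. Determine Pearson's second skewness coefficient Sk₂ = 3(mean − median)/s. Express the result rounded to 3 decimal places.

Sk₂ = 3(178.03 − 168.3) / 36.23 = 3 × 9.7300 / 36.23
    = 29.1900 / 36.23 ≈ 0.806

0.806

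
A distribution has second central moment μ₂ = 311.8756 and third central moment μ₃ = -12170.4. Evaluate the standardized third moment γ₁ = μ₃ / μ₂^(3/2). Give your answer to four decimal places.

σ = √μ₂ = √311.8756 = 17.66000
σ³ = μ₂^(3/2) = 5507.72310
γ₁ = μ₃/σ³ = -12170.4 / 5507.72310 ≈ -2.2097

-2.2097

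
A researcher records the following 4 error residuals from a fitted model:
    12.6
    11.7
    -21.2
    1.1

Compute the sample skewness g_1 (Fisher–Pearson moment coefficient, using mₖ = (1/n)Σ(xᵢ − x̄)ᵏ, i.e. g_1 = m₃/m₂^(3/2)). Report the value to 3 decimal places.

x̄ = (12.6 + 11.7 - 21.2 + 1.1) / 4 = 1.0500
deviations (xᵢ − x̄): 11.5500, 10.6500, -22.2500, 0.0500
Σ(xᵢ − x̄)² = 741.8900 ⇒ m₂ = 741.8900/4 = 185.47250
Σ(xᵢ − x̄)³ = -8266.3920 ⇒ m₃ = -8266.3920/4 = -2066.59800
m₂^(3/2) = 185.47250^(1.5) = 2525.91824
g_1 = m₃ / m₂^(3/2) = -2066.59800 / 2525.91824 ≈ -0.818

-0.818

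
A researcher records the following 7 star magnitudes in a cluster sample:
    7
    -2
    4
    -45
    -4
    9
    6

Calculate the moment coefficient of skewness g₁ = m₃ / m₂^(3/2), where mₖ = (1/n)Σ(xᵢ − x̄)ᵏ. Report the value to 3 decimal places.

x̄ = (7 - 2 + 4 - 45 - 4 + 9 + 6) / 7 = -3.5714
deviations (xᵢ − x̄): 10.5714, 1.5714, 7.5714, -41.4286, -0.4286, 12.5714, 9.5714
Σ(xᵢ − x̄)² = 2137.7143 ⇒ m₂ = 2137.7143/7 = 305.38776
Σ(xᵢ − x̄)³ = -66622.0408 ⇒ m₃ = -66622.0408/7 = -9517.43440
m₂^(3/2) = 305.38776^(1.5) = 5336.75701
g₁ = m₃ / m₂^(3/2) = -9517.43440 / 5336.75701 ≈ -1.783

-1.783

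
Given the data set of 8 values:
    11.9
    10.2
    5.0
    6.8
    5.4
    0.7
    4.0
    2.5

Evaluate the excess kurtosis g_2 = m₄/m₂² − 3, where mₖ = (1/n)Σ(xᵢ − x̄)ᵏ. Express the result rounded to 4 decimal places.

x̄ = 5.8125
Σ(xᵢ − x̄)² = 98.5087 ⇒ m₂ = 12.31359
Σ(xᵢ − x̄)⁴ = 2559.6226 ⇒ m₄ = 319.95283
m₂² = 151.62459
g_2 = m₄/m₂² − 3 = 2.11016 − 3 ≈ -0.8898

-0.8898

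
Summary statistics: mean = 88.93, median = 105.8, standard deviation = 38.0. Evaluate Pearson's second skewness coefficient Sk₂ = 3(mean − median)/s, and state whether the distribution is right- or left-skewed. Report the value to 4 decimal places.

-1.3318, left-skewed

Sk₂ = 3(88.93 − 105.8) / 38.0 = 3 × -16.8700 / 38.0
    = -50.6100 / 38.0 ≈ -1.3318
Sk₂ < 0 ⇒ mean < median ⇒ left-skewed (negative skew).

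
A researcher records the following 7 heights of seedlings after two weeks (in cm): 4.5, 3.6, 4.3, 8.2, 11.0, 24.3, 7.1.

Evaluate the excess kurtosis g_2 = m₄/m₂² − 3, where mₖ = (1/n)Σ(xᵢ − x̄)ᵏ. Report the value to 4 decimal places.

x̄ = 9.0000
Σ(xᵢ − x̄)² = 313.8400 ⇒ m₂ = 44.83429
Σ(xᵢ − x̄)⁴ = 56575.9060 ⇒ m₄ = 8082.27229
m₂² = 2010.11318
g_2 = m₄/m₂² − 3 = 4.02080 − 3 ≈ 1.0208

1.0208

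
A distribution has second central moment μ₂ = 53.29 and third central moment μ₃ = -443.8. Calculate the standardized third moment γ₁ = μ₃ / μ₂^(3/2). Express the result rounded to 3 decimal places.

-1.141

σ = √μ₂ = √53.29 = 7.30000
σ³ = μ₂^(3/2) = 389.01700
γ₁ = μ₃/σ³ = -443.8 / 389.01700 ≈ -1.141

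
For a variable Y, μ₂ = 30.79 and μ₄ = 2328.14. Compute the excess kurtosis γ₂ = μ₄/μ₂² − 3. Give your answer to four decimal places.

μ₂² = 30.79² = 948.02410
μ₄/μ₂² = 2328.14 / 948.02410 = 2.45578
γ₂ = 2.45578 − 3 ≈ -0.5442

-0.5442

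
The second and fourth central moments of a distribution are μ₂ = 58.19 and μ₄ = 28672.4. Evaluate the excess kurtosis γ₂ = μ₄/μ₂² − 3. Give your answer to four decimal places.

μ₂² = 58.19² = 3386.07610
μ₄/μ₂² = 28672.4 / 3386.07610 = 8.46774
γ₂ = 8.46774 − 3 ≈ 5.4677

5.4677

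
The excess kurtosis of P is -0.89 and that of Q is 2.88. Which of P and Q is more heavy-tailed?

Higher excess kurtosis ⇒ heavier tails relative to the normal distribution.
-0.89 vs 2.88: the larger is 2.88, so Q has heavier tails. (Q is leptokurtic — heavier-than-normal tails; the other is platykurtic.)

Q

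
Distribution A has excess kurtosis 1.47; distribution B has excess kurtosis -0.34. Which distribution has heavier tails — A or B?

Higher excess kurtosis ⇒ heavier tails relative to the normal distribution.
1.47 vs -0.34: the larger is 1.47, so A has heavier tails. (A is leptokurtic — heavier-than-normal tails; the other is platykurtic.)

A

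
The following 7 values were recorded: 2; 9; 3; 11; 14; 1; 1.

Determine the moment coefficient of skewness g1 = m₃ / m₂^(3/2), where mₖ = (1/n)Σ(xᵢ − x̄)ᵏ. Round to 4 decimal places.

0.4623

x̄ = (2 + 9 + 3 + 11 + 14 + 1 + 1) / 7 = 5.8571
deviations (xᵢ − x̄): -3.8571, 3.1429, -2.8571, 5.1429, 8.1429, -4.8571, -4.8571
Σ(xᵢ − x̄)² = 172.8571 ⇒ m₂ = 172.8571/7 = 24.69388
Σ(xᵢ − x̄)³ = 397.1020 ⇒ m₃ = 397.1020/7 = 56.72886
m₂^(3/2) = 24.69388^(1.5) = 122.71112
g1 = m₃ / m₂^(3/2) = 56.72886 / 122.71112 ≈ 0.4623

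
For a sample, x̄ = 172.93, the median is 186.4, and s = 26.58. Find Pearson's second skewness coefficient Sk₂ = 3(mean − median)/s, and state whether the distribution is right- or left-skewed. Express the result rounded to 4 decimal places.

Sk₂ = 3(172.93 − 186.4) / 26.58 = 3 × -13.4700 / 26.58
    = -40.4100 / 26.58 ≈ -1.5203
Sk₂ < 0 ⇒ mean < median ⇒ left-skewed (negative skew).

-1.5203, left-skewed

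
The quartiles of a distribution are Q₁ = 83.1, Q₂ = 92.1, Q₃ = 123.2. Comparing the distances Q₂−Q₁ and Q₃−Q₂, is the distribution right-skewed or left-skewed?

Q₂ − Q₁ = 9.0;  Q₃ − Q₂ = 31.1
Q₃ − Q₂ > Q₂ − Q₁ ⇒ the upper half is more spread out ⇒ right-skewed.

right-skewed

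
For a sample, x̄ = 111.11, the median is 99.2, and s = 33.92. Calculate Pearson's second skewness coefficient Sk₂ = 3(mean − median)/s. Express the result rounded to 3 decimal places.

1.053

Sk₂ = 3(111.11 − 99.2) / 33.92 = 3 × 11.9100 / 33.92
    = 35.7300 / 33.92 ≈ 1.053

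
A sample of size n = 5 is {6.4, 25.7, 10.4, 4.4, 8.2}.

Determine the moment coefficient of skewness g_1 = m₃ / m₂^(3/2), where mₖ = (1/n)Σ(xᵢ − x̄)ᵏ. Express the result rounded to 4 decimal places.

1.2526

x̄ = (6.4 + 25.7 + 10.4 + 4.4 + 8.2) / 5 = 11.0200
deviations (xᵢ − x̄): -4.6200, 14.6800, -0.6200, -6.6200, -2.8200
Σ(xᵢ − x̄)² = 289.0080 ⇒ m₂ = 289.0080/5 = 57.80160
Σ(xᵢ − x̄)³ = 2752.1825 ⇒ m₃ = 2752.1825/5 = 550.43650
m₂^(3/2) = 57.80160^(1.5) = 439.45033
g_1 = m₃ / m₂^(3/2) = 550.43650 / 439.45033 ≈ 1.2526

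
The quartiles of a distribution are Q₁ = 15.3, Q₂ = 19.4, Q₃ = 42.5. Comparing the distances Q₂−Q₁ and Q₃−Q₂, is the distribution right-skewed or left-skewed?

right-skewed

Q₂ − Q₁ = 4.1;  Q₃ − Q₂ = 23.1
Q₃ − Q₂ > Q₂ − Q₁ ⇒ the upper half is more spread out ⇒ right-skewed.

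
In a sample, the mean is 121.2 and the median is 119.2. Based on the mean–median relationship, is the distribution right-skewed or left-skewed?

mean − median = 121.2 − 119.2 = 2.0
mean > median ⇒ the longer tail is on the right ⇒ right-skewed (positively skewed).

right-skewed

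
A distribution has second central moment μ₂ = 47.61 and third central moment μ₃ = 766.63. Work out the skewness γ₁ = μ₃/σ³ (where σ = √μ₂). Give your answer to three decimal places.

σ = √μ₂ = √47.61 = 6.90000
σ³ = μ₂^(3/2) = 328.50900
γ₁ = μ₃/σ³ = 766.63 / 328.50900 ≈ 2.334

2.334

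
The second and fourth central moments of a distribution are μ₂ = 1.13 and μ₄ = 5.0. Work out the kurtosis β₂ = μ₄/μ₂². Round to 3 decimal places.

3.916

μ₂² = 1.13² = 1.27690
μ₄/μ₂² = 5.0 / 1.27690 = 3.91573
β₂ ≈ 3.916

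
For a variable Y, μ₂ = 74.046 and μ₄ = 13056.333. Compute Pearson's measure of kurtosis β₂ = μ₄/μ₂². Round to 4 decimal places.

2.3813

μ₂² = 74.046² = 5482.81012
μ₄/μ₂² = 13056.333 / 5482.81012 = 2.38132
β₂ ≈ 2.3813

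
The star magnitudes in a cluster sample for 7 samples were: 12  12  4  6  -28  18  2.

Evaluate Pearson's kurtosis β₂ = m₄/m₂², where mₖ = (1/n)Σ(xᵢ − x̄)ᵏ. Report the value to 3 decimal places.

x̄ = 3.7143
Σ(xᵢ − x̄)² = 1355.4286 ⇒ m₂ = 193.63265
Σ(xᵢ − x̄)⁴ = 1062737.1662 ⇒ m₄ = 151819.59517
m₂² = 37493.60433
β₂ = m₄/m₂² = 151819.59517 / 37493.60433 ≈ 4.049

4.049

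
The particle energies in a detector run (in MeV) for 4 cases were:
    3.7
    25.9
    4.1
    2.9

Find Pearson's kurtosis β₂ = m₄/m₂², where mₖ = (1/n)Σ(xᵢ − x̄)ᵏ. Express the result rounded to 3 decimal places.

x̄ = 9.1500
Σ(xᵢ − x̄)² = 374.8300 ⇒ m₂ = 93.70750
Σ(xᵢ − x̄)⁴ = 81773.8113 ⇒ m₄ = 20443.45283
m₂² = 8781.09556
β₂ = m₄/m₂² = 20443.45283 / 8781.09556 ≈ 2.328

2.328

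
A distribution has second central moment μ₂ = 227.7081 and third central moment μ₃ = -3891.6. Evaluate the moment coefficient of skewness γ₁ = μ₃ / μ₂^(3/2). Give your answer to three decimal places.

σ = √μ₂ = √227.7081 = 15.09000
σ³ = μ₂^(3/2) = 3436.11523
γ₁ = μ₃/σ³ = -3891.6 / 3436.11523 ≈ -1.133

-1.133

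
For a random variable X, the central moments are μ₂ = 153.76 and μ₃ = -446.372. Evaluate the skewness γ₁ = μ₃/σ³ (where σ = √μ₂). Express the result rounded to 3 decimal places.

-0.234

σ = √μ₂ = √153.76 = 12.40000
σ³ = μ₂^(3/2) = 1906.62400
γ₁ = μ₃/σ³ = -446.372 / 1906.62400 ≈ -0.234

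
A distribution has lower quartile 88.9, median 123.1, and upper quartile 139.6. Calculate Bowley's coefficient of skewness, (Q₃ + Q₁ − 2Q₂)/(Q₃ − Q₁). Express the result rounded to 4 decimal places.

numerator: Q₃ + Q₁ − 2Q₂ = 139.6 + 88.9 − 2×123.1 = -17.7000
denominator: Q₃ − Q₁ = 139.6 − 88.9 = 50.7000
Bowley skewness = -17.7000 / 50.7000 ≈ -0.3491

-0.3491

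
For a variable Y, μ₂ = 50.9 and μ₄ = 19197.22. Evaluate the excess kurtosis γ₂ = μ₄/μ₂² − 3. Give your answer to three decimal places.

4.410

μ₂² = 50.9² = 2590.81000
μ₄/μ₂² = 19197.22 / 2590.81000 = 7.40974
γ₂ = 7.40974 − 3 ≈ 4.410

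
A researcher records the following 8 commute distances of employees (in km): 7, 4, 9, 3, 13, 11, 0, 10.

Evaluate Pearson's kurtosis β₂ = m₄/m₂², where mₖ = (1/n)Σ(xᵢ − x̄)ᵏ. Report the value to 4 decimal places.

1.8498

x̄ = 7.1250
Σ(xᵢ − x̄)² = 138.8750 ⇒ m₂ = 17.35938
Σ(xᵢ − x̄)⁴ = 4459.5254 ⇒ m₄ = 557.44067
m₂² = 301.34790
β₂ = m₄/m₂² = 557.44067 / 301.34790 ≈ 1.8498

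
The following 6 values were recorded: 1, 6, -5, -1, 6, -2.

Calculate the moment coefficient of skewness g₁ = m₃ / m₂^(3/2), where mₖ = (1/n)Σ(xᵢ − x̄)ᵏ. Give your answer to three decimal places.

0.121

x̄ = (1 + 6 - 5 - 1 + 6 - 2) / 6 = 0.8333
deviations (xᵢ − x̄): 0.1667, 5.1667, -5.8333, -1.8333, 5.1667, -2.8333
Σ(xᵢ − x̄)² = 98.8333 ⇒ m₂ = 98.8333/6 = 16.47222
Σ(xᵢ − x̄)³ = 48.4444 ⇒ m₃ = 48.4444/6 = 8.07407
m₂^(3/2) = 16.47222^(1.5) = 66.85414
g₁ = m₃ / m₂^(3/2) = 8.07407 / 66.85414 ≈ 0.121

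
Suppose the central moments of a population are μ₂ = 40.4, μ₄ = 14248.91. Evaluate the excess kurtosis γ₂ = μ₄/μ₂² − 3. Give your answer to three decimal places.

5.730

μ₂² = 40.4² = 1632.16000
μ₄/μ₂² = 14248.91 / 1632.16000 = 8.73009
γ₂ = 8.73009 − 3 ≈ 5.730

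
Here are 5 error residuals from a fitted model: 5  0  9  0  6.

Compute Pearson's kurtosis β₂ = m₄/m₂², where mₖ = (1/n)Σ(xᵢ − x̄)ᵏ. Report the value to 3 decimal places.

x̄ = 4.0000
Σ(xᵢ − x̄)² = 62.0000 ⇒ m₂ = 12.40000
Σ(xᵢ − x̄)⁴ = 1154.0000 ⇒ m₄ = 230.80000
m₂² = 153.76000
β₂ = m₄/m₂² = 230.80000 / 153.76000 ≈ 1.501

1.501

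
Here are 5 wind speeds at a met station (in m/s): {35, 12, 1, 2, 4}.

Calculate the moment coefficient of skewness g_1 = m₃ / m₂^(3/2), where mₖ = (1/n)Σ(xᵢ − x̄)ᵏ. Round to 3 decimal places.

1.194

x̄ = (35 + 12 + 1 + 2 + 4) / 5 = 10.8000
deviations (xᵢ − x̄): 24.2000, 1.2000, -9.8000, -8.8000, -6.8000
Σ(xᵢ − x̄)² = 806.8000 ⇒ m₂ = 806.8000/5 = 161.36000
Σ(xᵢ − x̄)³ = 12237.1200 ⇒ m₃ = 12237.1200/5 = 2447.42400
m₂^(3/2) = 161.36000^(1.5) = 2049.71664
g_1 = m₃ / m₂^(3/2) = 2447.42400 / 2049.71664 ≈ 1.194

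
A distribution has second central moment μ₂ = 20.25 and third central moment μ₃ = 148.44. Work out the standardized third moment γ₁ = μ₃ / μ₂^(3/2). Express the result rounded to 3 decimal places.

σ = √μ₂ = √20.25 = 4.50000
σ³ = μ₂^(3/2) = 91.12500
γ₁ = μ₃/σ³ = 148.44 / 91.12500 ≈ 1.629

1.629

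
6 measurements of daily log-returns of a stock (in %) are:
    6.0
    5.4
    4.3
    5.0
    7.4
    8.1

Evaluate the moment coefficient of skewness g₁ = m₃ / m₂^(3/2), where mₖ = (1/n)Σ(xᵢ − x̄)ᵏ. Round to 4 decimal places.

x̄ = (6.0 + 5.4 + 4.3 + 5.0 + 7.4 + 8.1) / 6 = 6.0333
deviations (xᵢ − x̄): -0.0333, -0.6333, -1.7333, -1.0333, 1.3667, 2.0667
Σ(xᵢ − x̄)² = 10.6133 ⇒ m₂ = 10.6133/6 = 1.76889
Σ(xᵢ − x̄)³ = 4.8144 ⇒ m₃ = 4.8144/6 = 0.80241
m₂^(3/2) = 1.76889^(1.5) = 2.35261
g₁ = m₃ / m₂^(3/2) = 0.80241 / 2.35261 ≈ 0.3411

0.3411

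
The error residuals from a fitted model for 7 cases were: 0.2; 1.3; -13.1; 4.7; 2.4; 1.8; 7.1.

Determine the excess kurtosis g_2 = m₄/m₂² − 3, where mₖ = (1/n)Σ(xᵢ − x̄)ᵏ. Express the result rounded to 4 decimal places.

x̄ = 0.6286
Σ(xᵢ − x̄)² = 252.0743 ⇒ m₂ = 36.01061
Σ(xᵢ − x̄)⁴ = 37562.9569 ⇒ m₄ = 5366.13670
m₂² = 1296.76419
g_2 = m₄/m₂² − 3 = 4.13810 − 3 ≈ 1.1381

1.1381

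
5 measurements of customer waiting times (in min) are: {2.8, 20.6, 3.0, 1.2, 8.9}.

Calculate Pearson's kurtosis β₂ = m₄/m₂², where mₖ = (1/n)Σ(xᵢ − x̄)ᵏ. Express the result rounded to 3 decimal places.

x̄ = 7.3000
Σ(xᵢ − x̄)² = 255.4000 ⇒ m₂ = 51.08000
Σ(xᵢ − x̄)⁴ = 33433.1524 ⇒ m₄ = 6686.63048
m₂² = 2609.16640
β₂ = m₄/m₂² = 6686.63048 / 2609.16640 ≈ 2.563

2.563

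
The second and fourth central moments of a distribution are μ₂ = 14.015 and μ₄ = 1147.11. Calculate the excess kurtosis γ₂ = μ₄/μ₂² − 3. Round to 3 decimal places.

2.840

μ₂² = 14.015² = 196.42023
μ₄/μ₂² = 1147.11 / 196.42023 = 5.84008
γ₂ = 5.84008 − 3 ≈ 2.840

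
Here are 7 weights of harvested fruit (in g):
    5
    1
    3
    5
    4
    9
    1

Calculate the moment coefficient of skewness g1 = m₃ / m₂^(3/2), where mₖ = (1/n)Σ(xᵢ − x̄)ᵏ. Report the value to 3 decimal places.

x̄ = (5 + 1 + 3 + 5 + 4 + 9 + 1) / 7 = 4.0000
deviations (xᵢ − x̄): 1.0000, -3.0000, -1.0000, 1.0000, 0.0000, 5.0000, -3.0000
Σ(xᵢ − x̄)² = 46.0000 ⇒ m₂ = 46.0000/7 = 6.57143
Σ(xᵢ − x̄)³ = 72.0000 ⇒ m₃ = 72.0000/7 = 10.28571
m₂^(3/2) = 6.57143^(1.5) = 16.84572
g1 = m₃ / m₂^(3/2) = 10.28571 / 16.84572 ≈ 0.611

0.611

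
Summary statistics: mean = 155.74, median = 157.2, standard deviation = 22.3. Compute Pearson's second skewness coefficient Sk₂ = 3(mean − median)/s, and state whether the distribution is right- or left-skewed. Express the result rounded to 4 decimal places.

-0.1964, left-skewed

Sk₂ = 3(155.74 − 157.2) / 22.3 = 3 × -1.4600 / 22.3
    = -4.3800 / 22.3 ≈ -0.1964
Sk₂ < 0 ⇒ mean < median ⇒ left-skewed (negative skew).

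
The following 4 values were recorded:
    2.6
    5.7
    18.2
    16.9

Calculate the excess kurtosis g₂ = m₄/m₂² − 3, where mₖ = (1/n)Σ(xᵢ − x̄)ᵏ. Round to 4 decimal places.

-1.8812

x̄ = 10.8500
Σ(xᵢ − x̄)² = 185.2100 ⇒ m₂ = 46.30250
Σ(xᵢ − x̄)⁴ = 9594.1204 ⇒ m₄ = 2398.53011
m₂² = 2143.92151
g₂ = m₄/m₂² − 3 = 1.11876 − 3 ≈ -1.8812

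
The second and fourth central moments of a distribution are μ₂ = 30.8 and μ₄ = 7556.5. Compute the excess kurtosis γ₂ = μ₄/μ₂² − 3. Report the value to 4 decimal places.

μ₂² = 30.8² = 948.64000
μ₄/μ₂² = 7556.5 / 948.64000 = 7.96561
γ₂ = 7.96561 − 3 ≈ 4.9656

4.9656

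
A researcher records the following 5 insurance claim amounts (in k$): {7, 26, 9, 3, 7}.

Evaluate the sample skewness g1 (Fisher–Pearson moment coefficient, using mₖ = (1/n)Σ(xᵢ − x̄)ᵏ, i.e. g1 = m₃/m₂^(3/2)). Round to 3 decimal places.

x̄ = (7 + 26 + 9 + 3 + 7) / 5 = 10.4000
deviations (xᵢ − x̄): -3.4000, 15.6000, -1.4000, -7.4000, -3.4000
Σ(xᵢ − x̄)² = 323.2000 ⇒ m₂ = 323.2000/5 = 64.64000
Σ(xᵢ − x̄)³ = 3309.8400 ⇒ m₃ = 3309.8400/5 = 661.96800
m₂^(3/2) = 64.64000^(1.5) = 519.69917
g1 = m₃ / m₂^(3/2) = 661.96800 / 519.69917 ≈ 1.274

1.274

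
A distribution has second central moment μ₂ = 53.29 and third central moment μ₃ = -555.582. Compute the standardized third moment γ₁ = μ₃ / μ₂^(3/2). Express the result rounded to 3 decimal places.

-1.428

σ = √μ₂ = √53.29 = 7.30000
σ³ = μ₂^(3/2) = 389.01700
γ₁ = μ₃/σ³ = -555.582 / 389.01700 ≈ -1.428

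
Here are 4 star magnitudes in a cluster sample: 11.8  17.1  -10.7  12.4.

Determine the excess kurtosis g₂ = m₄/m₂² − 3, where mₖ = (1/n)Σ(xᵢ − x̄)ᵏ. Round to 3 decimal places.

-0.748

x̄ = 7.6500
Σ(xᵢ − x̄)² = 465.8100 ⇒ m₂ = 116.45250
Σ(xᵢ − x̄)⁴ = 122162.6594 ⇒ m₄ = 30540.66486
m₂² = 13561.18476
g₂ = m₄/m₂² − 3 = 2.25206 − 3 ≈ -0.748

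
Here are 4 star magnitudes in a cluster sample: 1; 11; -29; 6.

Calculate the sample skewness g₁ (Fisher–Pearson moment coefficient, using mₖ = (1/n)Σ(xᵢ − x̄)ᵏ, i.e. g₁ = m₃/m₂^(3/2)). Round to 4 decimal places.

x̄ = (1 + 11 - 29 + 6) / 4 = -2.7500
deviations (xᵢ − x̄): 3.7500, 13.7500, -26.2500, 8.7500
Σ(xᵢ − x̄)² = 968.7500 ⇒ m₂ = 968.7500/4 = 242.18750
Σ(xᵢ − x̄)³ = -14765.6250 ⇒ m₃ = -14765.6250/4 = -3691.40625
m₂^(3/2) = 242.18750^(1.5) = 3769.01257
g₁ = m₃ / m₂^(3/2) = -3691.40625 / 3769.01257 ≈ -0.9794

-0.9794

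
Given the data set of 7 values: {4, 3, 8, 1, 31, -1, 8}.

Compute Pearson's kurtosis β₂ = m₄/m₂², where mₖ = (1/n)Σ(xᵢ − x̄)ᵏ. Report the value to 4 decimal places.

4.3284

x̄ = 7.7143
Σ(xᵢ − x̄)² = 699.4286 ⇒ m₂ = 99.91837
Σ(xᵢ − x̄)⁴ = 302490.7172 ⇒ m₄ = 43212.95960
m₂² = 9983.68013
β₂ = m₄/m₂² = 43212.95960 / 9983.68013 ≈ 4.3284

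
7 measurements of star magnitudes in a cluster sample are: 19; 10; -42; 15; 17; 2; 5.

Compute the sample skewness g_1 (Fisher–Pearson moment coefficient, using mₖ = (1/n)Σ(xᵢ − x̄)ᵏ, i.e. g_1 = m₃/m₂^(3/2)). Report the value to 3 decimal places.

-1.685

x̄ = (19 + 10 - 42 + 15 + 17 + 2 + 5) / 7 = 3.7143
deviations (xᵢ − x̄): 15.2857, 6.2857, -45.7143, 11.2857, 13.2857, -1.7143, 1.2857
Σ(xᵢ − x̄)² = 2671.4286 ⇒ m₂ = 2671.4286/7 = 381.63265
Σ(xᵢ − x̄)³ = -87934.0408 ⇒ m₃ = -87934.0408/7 = -12562.00583
m₂^(3/2) = 381.63265^(1.5) = 7455.35434
g_1 = m₃ / m₂^(3/2) = -12562.00583 / 7455.35434 ≈ -1.685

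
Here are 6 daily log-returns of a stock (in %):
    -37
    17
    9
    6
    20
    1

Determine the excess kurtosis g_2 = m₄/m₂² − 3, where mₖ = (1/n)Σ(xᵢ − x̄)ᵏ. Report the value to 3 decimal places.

0.441

x̄ = 2.6667
Σ(xᵢ − x̄)² = 2133.3333 ⇒ m₂ = 355.55556
Σ(xᵢ − x̄)⁴ = 2609941.7778 ⇒ m₄ = 434990.29630
m₂² = 126419.75309
g_2 = m₄/m₂² − 3 = 3.44084 − 3 ≈ 0.441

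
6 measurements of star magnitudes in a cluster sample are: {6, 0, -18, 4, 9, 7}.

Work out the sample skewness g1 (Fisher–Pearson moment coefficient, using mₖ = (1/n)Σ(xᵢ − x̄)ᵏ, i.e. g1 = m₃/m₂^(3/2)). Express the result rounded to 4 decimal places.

x̄ = (6 + 0 - 18 + 4 + 9 + 7) / 6 = 1.3333
deviations (xᵢ − x̄): 4.6667, -1.3333, -19.3333, 2.6667, 7.6667, 5.6667
Σ(xᵢ − x̄)² = 495.3333 ⇒ m₂ = 495.3333/6 = 82.55556
Σ(xᵢ − x̄)³ = -6475.5556 ⇒ m₃ = -6475.5556/6 = -1079.25926
m₂^(3/2) = 82.55556^(1.5) = 750.10050
g1 = m₃ / m₂^(3/2) = -1079.25926 / 750.10050 ≈ -1.4388

-1.4388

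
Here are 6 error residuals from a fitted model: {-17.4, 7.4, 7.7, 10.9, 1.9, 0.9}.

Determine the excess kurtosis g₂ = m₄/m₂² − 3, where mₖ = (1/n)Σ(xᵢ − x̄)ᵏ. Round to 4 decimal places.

x̄ = 1.9000
Σ(xᵢ − x̄)² = 518.3800 ⇒ m₂ = 86.39667
Σ(xᵢ − x̄)⁴ = 147357.5122 ⇒ m₄ = 24559.58537
m₂² = 7464.38401
g₂ = m₄/m₂² − 3 = 3.29024 − 3 ≈ 0.2902

0.2902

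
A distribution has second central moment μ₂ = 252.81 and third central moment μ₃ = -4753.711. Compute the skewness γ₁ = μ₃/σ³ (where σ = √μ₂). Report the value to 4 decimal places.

-1.1826

σ = √μ₂ = √252.81 = 15.90000
σ³ = μ₂^(3/2) = 4019.67900
γ₁ = μ₃/σ³ = -4753.711 / 4019.67900 ≈ -1.1826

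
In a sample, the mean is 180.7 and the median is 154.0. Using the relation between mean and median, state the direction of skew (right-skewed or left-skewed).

mean − median = 180.7 − 154.0 = 26.7
mean > median ⇒ the longer tail is on the right ⇒ right-skewed (positively skewed).

right-skewed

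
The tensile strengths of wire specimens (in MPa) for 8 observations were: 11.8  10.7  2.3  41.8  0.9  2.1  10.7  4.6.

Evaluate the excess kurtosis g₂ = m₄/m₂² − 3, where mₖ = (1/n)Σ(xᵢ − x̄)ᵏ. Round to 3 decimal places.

1.978

x̄ = 10.6125
Σ(xᵢ − x̄)² = 1246.1287 ⇒ m₂ = 155.76609
Σ(xᵢ − x̄)⁴ = 966300.5747 ⇒ m₄ = 120787.57184
m₂² = 24263.07596
g₂ = m₄/m₂² − 3 = 4.97825 − 3 ≈ 1.978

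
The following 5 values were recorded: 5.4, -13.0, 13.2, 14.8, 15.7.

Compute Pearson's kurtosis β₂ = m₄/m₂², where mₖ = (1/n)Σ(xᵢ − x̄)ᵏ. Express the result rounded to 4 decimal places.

2.6544

x̄ = 7.2200
Σ(xᵢ − x̄)² = 577.2880 ⇒ m₂ = 115.45760
Σ(xᵢ − x̄)⁴ = 176919.1359 ⇒ m₄ = 35383.82718
m₂² = 13330.45740
β₂ = m₄/m₂² = 35383.82718 / 13330.45740 ≈ 2.6544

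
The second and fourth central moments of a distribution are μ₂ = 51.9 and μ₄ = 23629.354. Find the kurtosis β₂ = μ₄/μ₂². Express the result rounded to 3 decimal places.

μ₂² = 51.9² = 2693.61000
μ₄/μ₂² = 23629.354 / 2693.61000 = 8.77237
β₂ ≈ 8.772

8.772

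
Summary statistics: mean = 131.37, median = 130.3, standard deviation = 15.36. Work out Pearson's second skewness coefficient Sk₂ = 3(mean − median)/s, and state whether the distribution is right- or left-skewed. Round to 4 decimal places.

0.2090, right-skewed

Sk₂ = 3(131.37 − 130.3) / 15.36 = 3 × 1.0700 / 15.36
    = 3.2100 / 15.36 ≈ 0.2090
Sk₂ > 0 ⇒ mean > median ⇒ right-skewed (positive skew).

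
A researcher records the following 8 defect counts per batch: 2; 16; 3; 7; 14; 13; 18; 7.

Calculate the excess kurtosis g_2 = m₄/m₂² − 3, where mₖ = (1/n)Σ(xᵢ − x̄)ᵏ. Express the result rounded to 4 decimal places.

-1.4878

x̄ = 10.0000
Σ(xᵢ − x̄)² = 256.0000 ⇒ m₂ = 32.00000
Σ(xᵢ − x̄)⁴ = 12388.0000 ⇒ m₄ = 1548.50000
m₂² = 1024.00000
g_2 = m₄/m₂² − 3 = 1.51221 − 3 ≈ -1.4878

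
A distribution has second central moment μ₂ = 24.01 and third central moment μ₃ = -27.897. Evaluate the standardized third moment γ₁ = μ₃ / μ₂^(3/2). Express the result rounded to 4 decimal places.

-0.2371

σ = √μ₂ = √24.01 = 4.90000
σ³ = μ₂^(3/2) = 117.64900
γ₁ = μ₃/σ³ = -27.897 / 117.64900 ≈ -0.2371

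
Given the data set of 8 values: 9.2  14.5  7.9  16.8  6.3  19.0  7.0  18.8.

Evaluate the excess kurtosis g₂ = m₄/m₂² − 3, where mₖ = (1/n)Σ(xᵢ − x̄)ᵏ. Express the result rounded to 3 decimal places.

x̄ = 12.4375
Σ(xᵢ − x̄)² = 205.1388 ⇒ m₂ = 25.64234
Σ(xᵢ − x̄)⁴ = 6700.6316 ⇒ m₄ = 837.57894
m₂² = 657.52979
g₂ = m₄/m₂² − 3 = 1.27383 − 3 ≈ -1.726

-1.726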